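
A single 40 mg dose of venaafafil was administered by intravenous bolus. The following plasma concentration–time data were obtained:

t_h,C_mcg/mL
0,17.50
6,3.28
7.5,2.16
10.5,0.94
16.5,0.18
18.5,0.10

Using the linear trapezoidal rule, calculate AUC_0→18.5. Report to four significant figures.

AUC = 74.71 mcg/mL·h

Trapezoidal AUC_0→18.5:
  [0→6]: (17.50+3.28)/2 × 6 = 62.34
  [6→7.5]: (3.28+2.16)/2 × 1.5 = 4.08
  [7.5→10.5]: (2.16+0.94)/2 × 3 = 4.65
  [10.5→16.5]: (0.94+0.18)/2 × 6 = 3.36
  [16.5→18.5]: (0.18+0.10)/2 × 2 = 0.28
  Sum = 74.71 mcg/mL·h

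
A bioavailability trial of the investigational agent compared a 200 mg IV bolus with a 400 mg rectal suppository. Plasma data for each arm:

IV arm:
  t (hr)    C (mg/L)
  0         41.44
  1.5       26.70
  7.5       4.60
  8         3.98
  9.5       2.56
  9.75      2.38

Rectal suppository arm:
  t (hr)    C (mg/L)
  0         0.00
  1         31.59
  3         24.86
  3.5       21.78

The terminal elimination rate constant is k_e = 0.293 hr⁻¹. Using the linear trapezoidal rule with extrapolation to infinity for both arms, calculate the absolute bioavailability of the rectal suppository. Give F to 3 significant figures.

F = 0.492

Trapezoidal AUC_0→9.75 (IV):
  [0→1.5]: (41.44+26.70)/2 × 1.5 = 51.105
  [1.5→7.5]: (26.70+4.60)/2 × 6 = 93.9
  [7.5→8]: (4.60+3.98)/2 × 0.5 = 2.145
  [8→9.5]: (3.98+2.56)/2 × 1.5 = 4.905
  [9.5→9.75]: (2.56+2.38)/2 × 0.25 = 0.6175
  Sum = 152.6725 mg/L·hr
IV tail: 2.38/0.293 = 8.123; AUC_iv,0→∞ = 152.6725 + 8.123 = 160.7955 mg/L·hr
Trapezoidal AUC_0→3.5 (rectal suppository):
  [0→1]: (0.00+31.59)/2 × 1 = 15.795
  [1→3]: (31.59+24.86)/2 × 2 = 56.45
  [3→3.5]: (24.86+21.78)/2 × 0.5 = 11.66
  Sum = 83.905 mg/L·hr
rectal suppository tail: 21.78/0.293 = 74.334; AUC_ev,0→∞ = 83.905 + 74.334 = 158.239 mg/L·hr
F = (AUC_ev/D_ev)/(AUC_iv/D_iv) = (158.239/400)/(160.7955/200) = 0.3955975/0.8039775 = 0.4921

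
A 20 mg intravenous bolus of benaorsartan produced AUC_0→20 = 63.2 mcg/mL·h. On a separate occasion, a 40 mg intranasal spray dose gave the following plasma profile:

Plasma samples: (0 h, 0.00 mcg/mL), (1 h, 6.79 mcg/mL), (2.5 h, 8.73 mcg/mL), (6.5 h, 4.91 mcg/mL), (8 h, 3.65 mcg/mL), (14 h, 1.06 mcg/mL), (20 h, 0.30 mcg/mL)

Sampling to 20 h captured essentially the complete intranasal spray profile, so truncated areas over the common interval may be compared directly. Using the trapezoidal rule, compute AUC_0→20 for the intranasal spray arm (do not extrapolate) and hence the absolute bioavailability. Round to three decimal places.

F = 0.530

Trapezoidal AUC_0→20 (intranasal spray):
  [0→1]: (0.00+6.79)/2 × 1 = 3.395
  [1→2.5]: (6.79+8.73)/2 × 1.5 = 11.64
  [2.5→6.5]: (8.73+4.91)/2 × 4 = 27.28
  [6.5→8]: (4.91+3.65)/2 × 1.5 = 6.42
  [8→14]: (3.65+1.06)/2 × 6 = 14.13
  [14→20]: (1.06+0.30)/2 × 6 = 4.08
  Sum = 66.945 mcg/mL·h
F = (AUC_ev/D_ev)/(AUC_iv/D_iv) = (66.945/40)/(63.2/20) = 1.673625/3.16 = 0.5296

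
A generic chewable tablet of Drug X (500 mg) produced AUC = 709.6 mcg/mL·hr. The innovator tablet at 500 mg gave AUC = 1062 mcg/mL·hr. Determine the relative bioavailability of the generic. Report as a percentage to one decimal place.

F_rel = 66.8%

F_rel = (AUC_test/D_test) / (AUC_ref/D_ref)
      = (709.6/500) / (1062/500)
      = 1.4192 / 2.124 = 0.6682 = 66.82%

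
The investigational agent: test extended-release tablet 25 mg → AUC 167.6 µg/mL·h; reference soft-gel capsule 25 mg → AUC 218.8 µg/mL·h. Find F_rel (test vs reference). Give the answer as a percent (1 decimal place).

F_rel = (AUC_test/D_test) / (AUC_ref/D_ref)
      = (167.6/25) / (218.8/25)
      = 6.704 / 8.752 = 0.7660 = 76.60%

F_rel = 76.6%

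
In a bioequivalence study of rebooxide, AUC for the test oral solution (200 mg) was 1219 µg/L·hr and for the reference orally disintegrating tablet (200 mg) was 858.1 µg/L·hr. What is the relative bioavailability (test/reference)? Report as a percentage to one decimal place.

F_rel = 142.1%

F_rel = (AUC_test/D_test) / (AUC_ref/D_ref)
      = (1219/200) / (858.1/200)
      = 6.095 / 4.2905 = 1.4206 = 142.06%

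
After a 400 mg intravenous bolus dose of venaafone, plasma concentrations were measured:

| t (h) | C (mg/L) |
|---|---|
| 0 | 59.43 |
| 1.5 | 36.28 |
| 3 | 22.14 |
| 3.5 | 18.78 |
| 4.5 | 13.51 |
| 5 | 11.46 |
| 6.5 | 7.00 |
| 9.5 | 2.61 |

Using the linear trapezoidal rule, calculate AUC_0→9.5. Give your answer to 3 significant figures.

AUC = 176 mg/L·h

Trapezoidal AUC_0→9.5:
  [0→1.5]: (59.43+36.28)/2 × 1.5 = 71.7825
  [1.5→3]: (36.28+22.14)/2 × 1.5 = 43.815
  [3→3.5]: (22.14+18.78)/2 × 0.5 = 10.23
  [3.5→4.5]: (18.78+13.51)/2 × 1 = 16.145
  [4.5→5]: (13.51+11.46)/2 × 0.5 = 6.2425
  [5→6.5]: (11.46+7.00)/2 × 1.5 = 13.845
  [6.5→9.5]: (7.00+2.61)/2 × 3 = 14.415
  Sum = 176.475 mg/L·h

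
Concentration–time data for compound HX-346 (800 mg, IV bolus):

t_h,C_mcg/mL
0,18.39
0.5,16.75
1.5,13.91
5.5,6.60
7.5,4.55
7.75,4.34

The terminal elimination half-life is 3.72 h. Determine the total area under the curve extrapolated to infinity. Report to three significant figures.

Trapezoidal AUC_0→7.75:
  [0→0.5]: (18.39+16.75)/2 × 0.5 = 8.785
  [0.5→1.5]: (16.75+13.91)/2 × 1 = 15.33
  [1.5→5.5]: (13.91+6.60)/2 × 4 = 41.02
  [5.5→7.5]: (6.60+4.55)/2 × 2 = 11.15
  [7.5→7.75]: (4.55+4.34)/2 × 0.25 = 1.11125
  Sum = 77.39625 mcg/mL·h
k_e = ln2 / t½ = 0.693147 / 3.72 = 0.1863 h^-1
Extrapolated tail: C_last / k_e = 4.34 / 0.1863 = 23.296
AUC_0→∞ = 77.39625 + 23.296 = 100.69225 mcg/mL·h

AUC = 101 mcg/mL·h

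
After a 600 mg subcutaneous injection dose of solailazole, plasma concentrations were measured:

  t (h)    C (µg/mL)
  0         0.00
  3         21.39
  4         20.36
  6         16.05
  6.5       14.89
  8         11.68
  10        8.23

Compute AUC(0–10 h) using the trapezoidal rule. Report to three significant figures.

AUC = 137 µg/mL·h

Trapezoidal AUC_0→10:
  [0→3]: (0.00+21.39)/2 × 3 = 32.085
  [3→4]: (21.39+20.36)/2 × 1 = 20.875
  [4→6]: (20.36+16.05)/2 × 2 = 36.41
  [6→6.5]: (16.05+14.89)/2 × 0.5 = 7.735
  [6.5→8]: (14.89+11.68)/2 × 1.5 = 19.9275
  [8→10]: (11.68+8.23)/2 × 2 = 19.91
  Sum = 136.9425 µg/mL·h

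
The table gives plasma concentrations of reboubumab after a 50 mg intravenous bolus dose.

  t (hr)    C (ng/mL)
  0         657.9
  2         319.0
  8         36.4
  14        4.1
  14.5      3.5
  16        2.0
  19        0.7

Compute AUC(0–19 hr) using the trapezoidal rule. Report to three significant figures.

AUC = 2170 ng/mL·hr

Trapezoidal AUC_0→19:
  [0→2]: (657.9+319.0)/2 × 2 = 976.9
  [2→8]: (319.0+36.4)/2 × 6 = 1066.2
  [8→14]: (36.4+4.1)/2 × 6 = 121.5
  [14→14.5]: (4.1+3.5)/2 × 0.5 = 1.9
  [14.5→16]: (3.5+2.0)/2 × 1.5 = 4.125
  [16→19]: (2.0+0.7)/2 × 3 = 4.05
  Sum = 2174.675 ng/mL·hr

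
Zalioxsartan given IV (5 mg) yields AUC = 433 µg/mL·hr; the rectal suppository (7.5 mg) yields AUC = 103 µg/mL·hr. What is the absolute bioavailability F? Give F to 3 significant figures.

F = 0.159

F = (AUC_ev / D_ev) / (AUC_iv / D_iv)
  = (103/7.5) / (433/5)
  = 13.7333 / 86.6 = 0.1586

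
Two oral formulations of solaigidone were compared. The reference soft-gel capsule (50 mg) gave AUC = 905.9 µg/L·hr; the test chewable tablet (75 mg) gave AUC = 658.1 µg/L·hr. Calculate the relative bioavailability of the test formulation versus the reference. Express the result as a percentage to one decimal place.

F_rel = 48.4%

F_rel = (AUC_test/D_test) / (AUC_ref/D_ref)
      = (658.1/75) / (905.9/50)
      = 8.77467 / 18.118 = 0.4843 = 48.43%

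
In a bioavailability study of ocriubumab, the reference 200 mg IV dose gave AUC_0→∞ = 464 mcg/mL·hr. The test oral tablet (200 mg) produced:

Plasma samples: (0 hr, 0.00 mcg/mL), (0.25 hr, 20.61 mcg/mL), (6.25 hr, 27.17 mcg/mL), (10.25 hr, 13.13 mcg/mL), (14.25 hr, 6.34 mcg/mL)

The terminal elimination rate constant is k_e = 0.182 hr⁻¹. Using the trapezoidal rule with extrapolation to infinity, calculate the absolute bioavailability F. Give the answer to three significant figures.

F = 0.647

Trapezoidal AUC_0→14.25 (oral tablet):
  [0→0.25]: (0.00+20.61)/2 × 0.25 = 2.57625
  [0.25→6.25]: (20.61+27.17)/2 × 6 = 143.34
  [6.25→10.25]: (27.17+13.13)/2 × 4 = 80.6
  [10.25→14.25]: (13.13+6.34)/2 × 4 = 38.94
  Sum = 265.45625 mcg/mL·hr
Tail: C_last/k_e = 6.34/0.182 = 34.835
AUC_0→∞ (oral tablet) = 265.45625 + 34.835 = 300.29125 mcg/mL·hr
F = (AUC_ev/D_ev)/(AUC_iv/D_iv) = (300.29125/200)/(464/200) = 1.50146/2.32 = 0.6472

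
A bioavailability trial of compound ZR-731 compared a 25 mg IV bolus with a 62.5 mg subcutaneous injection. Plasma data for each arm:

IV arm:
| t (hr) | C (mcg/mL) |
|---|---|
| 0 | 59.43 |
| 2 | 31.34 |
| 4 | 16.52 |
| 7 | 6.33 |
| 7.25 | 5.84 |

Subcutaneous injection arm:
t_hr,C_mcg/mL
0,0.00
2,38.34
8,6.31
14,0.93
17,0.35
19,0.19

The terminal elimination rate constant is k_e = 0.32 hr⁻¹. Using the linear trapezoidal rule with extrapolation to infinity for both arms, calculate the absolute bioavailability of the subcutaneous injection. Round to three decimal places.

F = 0.409

Trapezoidal AUC_0→7.25 (IV):
  [0→2]: (59.43+31.34)/2 × 2 = 90.77
  [2→4]: (31.34+16.52)/2 × 2 = 47.86
  [4→7]: (16.52+6.33)/2 × 3 = 34.275
  [7→7.25]: (6.33+5.84)/2 × 0.25 = 1.52125
  Sum = 174.42625 mcg/mL·hr
IV tail: 5.84/0.32 = 18.250; AUC_iv,0→∞ = 174.42625 + 18.250 = 192.67625 mcg/mL·hr
Trapezoidal AUC_0→19 (subcutaneous injection):
  [0→2]: (0.00+38.34)/2 × 2 = 38.34
  [2→8]: (38.34+6.31)/2 × 6 = 133.95
  [8→14]: (6.31+0.93)/2 × 6 = 21.72
  [14→17]: (0.93+0.35)/2 × 3 = 1.92
  [17→19]: (0.35+0.19)/2 × 2 = 0.54
  Sum = 196.47 mcg/mL·hr
subcutaneous injection tail: 0.19/0.32 = 0.594; AUC_ev,0→∞ = 196.47 + 0.594 = 197.064 mcg/mL·hr
F = (AUC_ev/D_ev)/(AUC_iv/D_iv) = (197.064/62.5)/(192.67625/25) = 3.153024/7.70705 = 0.4091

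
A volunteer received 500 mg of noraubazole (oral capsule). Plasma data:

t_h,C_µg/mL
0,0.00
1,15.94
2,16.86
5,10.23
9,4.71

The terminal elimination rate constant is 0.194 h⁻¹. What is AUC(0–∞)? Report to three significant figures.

Trapezoidal AUC_0→9:
  [0→1]: (0.00+15.94)/2 × 1 = 7.97
  [1→2]: (15.94+16.86)/2 × 1 = 16.4
  [2→5]: (16.86+10.23)/2 × 3 = 40.635
  [5→9]: (10.23+4.71)/2 × 4 = 29.88
  Sum = 94.885 µg/mL·h
Extrapolated tail: C_last / k_e = 4.71 / 0.194 = 24.278
AUC_0→∞ = 94.885 + 24.278 = 119.163 µg/mL·h

AUC = 119 µg/mL·h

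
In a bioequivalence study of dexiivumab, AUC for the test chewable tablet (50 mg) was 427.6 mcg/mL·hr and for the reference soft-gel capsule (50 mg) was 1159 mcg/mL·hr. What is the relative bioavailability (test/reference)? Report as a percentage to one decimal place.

F_rel = (AUC_test/D_test) / (AUC_ref/D_ref)
      = (427.6/50) / (1159/50)
      = 8.552 / 23.18 = 0.3689 = 36.89%

F_rel = 36.9%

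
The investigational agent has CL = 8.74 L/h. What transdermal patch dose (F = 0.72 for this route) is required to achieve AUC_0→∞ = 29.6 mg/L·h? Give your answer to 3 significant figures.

Dose = CL × AUC_0→∞ / F
     = 8.74 × 29.6 / 0.72 = 359.311 mg

Dose = 359 mg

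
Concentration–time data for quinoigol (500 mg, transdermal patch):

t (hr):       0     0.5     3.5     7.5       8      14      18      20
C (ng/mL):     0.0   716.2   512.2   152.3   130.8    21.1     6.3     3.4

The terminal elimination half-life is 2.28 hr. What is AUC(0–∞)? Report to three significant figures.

AUC = 3950 ng/mL·hr

Trapezoidal AUC_0→20:
  [0→0.5]: (0.0+716.2)/2 × 0.5 = 179.05
  [0.5→3.5]: (716.2+512.2)/2 × 3 = 1842.6
  [3.5→7.5]: (512.2+152.3)/2 × 4 = 1329.0
  [7.5→8]: (152.3+130.8)/2 × 0.5 = 70.775
  [8→14]: (130.8+21.1)/2 × 6 = 455.7
  [14→18]: (21.1+6.3)/2 × 4 = 54.8
  [18→20]: (6.3+3.4)/2 × 2 = 9.7
  Sum = 3941.625 ng/mL·hr
k_e = ln2 / t½ = 0.693147 / 2.28 = 0.3040 hr^-1
Extrapolated tail: C_last / k_e = 3.4 / 0.304 = 11.184
AUC_0→∞ = 3941.625 + 11.184 = 3952.809 ng/mL·hr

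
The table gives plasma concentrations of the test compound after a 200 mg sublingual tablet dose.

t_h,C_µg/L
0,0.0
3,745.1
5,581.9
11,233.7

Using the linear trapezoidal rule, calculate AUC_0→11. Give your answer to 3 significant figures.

AUC = 4890 µg/L·h

Trapezoidal AUC_0→11:
  [0→3]: (0.0+745.1)/2 × 3 = 1117.65
  [3→5]: (745.1+581.9)/2 × 2 = 1327.0
  [5→11]: (581.9+233.7)/2 × 6 = 2446.8
  Sum = 4891.45 µg/L·h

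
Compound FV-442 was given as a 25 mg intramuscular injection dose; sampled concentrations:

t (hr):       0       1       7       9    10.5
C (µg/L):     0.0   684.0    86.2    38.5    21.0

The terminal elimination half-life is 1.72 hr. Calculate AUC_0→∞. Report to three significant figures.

Trapezoidal AUC_0→10.5:
  [0→1]: (0.0+684.0)/2 × 1 = 342.0
  [1→7]: (684.0+86.2)/2 × 6 = 2310.6
  [7→9]: (86.2+38.5)/2 × 2 = 124.7
  [9→10.5]: (38.5+21.0)/2 × 1.5 = 44.625
  Sum = 2821.925 µg/L·hr
k_e = ln2 / t½ = 0.693147 / 1.72 = 0.4030 hr^-1
Extrapolated tail: C_last / k_e = 21.0 / 0.403 = 52.109
AUC_0→∞ = 2821.925 + 52.109 = 2874.034 µg/L·hr

AUC = 2870 µg/L·hr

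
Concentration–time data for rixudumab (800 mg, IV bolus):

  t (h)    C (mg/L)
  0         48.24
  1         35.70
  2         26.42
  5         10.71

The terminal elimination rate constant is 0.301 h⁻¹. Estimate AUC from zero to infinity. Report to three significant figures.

AUC = 164 mg/L·h

Trapezoidal AUC_0→5:
  [0→1]: (48.24+35.70)/2 × 1 = 41.97
  [1→2]: (35.70+26.42)/2 × 1 = 31.06
  [2→5]: (26.42+10.71)/2 × 3 = 55.695
  Sum = 128.725 mg/L·h
Extrapolated tail: C_last / k_e = 10.71 / 0.301 = 35.581
AUC_0→∞ = 128.725 + 35.581 = 164.306 mg/L·h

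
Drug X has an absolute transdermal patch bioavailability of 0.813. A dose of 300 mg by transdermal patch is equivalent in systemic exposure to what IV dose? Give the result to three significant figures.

Systemic exposure from an extravascular dose = F × D_ev, so the equivalent IV dose is F × D_ev.
D_iv = F × D_ev = 0.813 × 300 = 243.9 mg

D_iv = 244 mg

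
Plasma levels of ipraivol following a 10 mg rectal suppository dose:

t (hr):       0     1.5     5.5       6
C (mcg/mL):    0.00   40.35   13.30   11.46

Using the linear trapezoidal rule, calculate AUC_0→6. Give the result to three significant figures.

Trapezoidal AUC_0→6:
  [0→1.5]: (0.00+40.35)/2 × 1.5 = 30.2625
  [1.5→5.5]: (40.35+13.30)/2 × 4 = 107.3
  [5.5→6]: (13.30+11.46)/2 × 0.5 = 6.19
  Sum = 143.7525 mcg/mL·hr

AUC = 144 mcg/mL·hr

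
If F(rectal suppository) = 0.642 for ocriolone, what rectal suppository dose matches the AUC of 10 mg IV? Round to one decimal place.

For equal systemic exposure: F × D_ev = D_iv
D_ev = D_iv / F = 10 / 0.642 = 15.5763 mg

D_rectal = 15.6 mg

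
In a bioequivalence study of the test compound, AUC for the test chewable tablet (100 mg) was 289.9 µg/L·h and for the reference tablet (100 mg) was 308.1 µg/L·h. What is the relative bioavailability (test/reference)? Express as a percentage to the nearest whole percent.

F_rel = 94%

F_rel = (AUC_test/D_test) / (AUC_ref/D_ref)
      = (289.9/100) / (308.1/100)
      = 2.899 / 3.081 = 0.9409 = 94.09%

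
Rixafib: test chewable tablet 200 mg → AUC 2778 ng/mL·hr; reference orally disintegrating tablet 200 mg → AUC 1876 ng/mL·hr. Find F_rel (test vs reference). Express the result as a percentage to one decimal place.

F_rel = (AUC_test/D_test) / (AUC_ref/D_ref)
      = (2778/200) / (1876/200)
      = 13.89 / 9.38 = 1.4808 = 148.08%

F_rel = 148.1%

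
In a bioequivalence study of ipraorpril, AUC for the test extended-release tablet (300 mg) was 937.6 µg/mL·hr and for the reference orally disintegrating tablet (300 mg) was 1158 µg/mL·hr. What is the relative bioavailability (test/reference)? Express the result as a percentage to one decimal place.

F_rel = 81.0%

F_rel = (AUC_test/D_test) / (AUC_ref/D_ref)
      = (937.6/300) / (1158/300)
      = 3.12533 / 3.86 = 0.8097 = 80.97%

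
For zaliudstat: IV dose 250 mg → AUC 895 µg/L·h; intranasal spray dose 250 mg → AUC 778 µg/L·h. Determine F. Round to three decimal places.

F = (AUC_ev / D_ev) / (AUC_iv / D_iv)
  = (778/250) / (895/250)
  = 3.112 / 3.58 = 0.8693

F = 0.869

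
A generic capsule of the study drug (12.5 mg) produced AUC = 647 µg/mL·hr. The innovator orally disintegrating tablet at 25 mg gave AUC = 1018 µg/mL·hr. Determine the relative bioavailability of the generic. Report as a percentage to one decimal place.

F_rel = 127.1%

F_rel = (AUC_test/D_test) / (AUC_ref/D_ref)
      = (647/12.5) / (1018/25)
      = 51.76 / 40.72 = 1.2711 = 127.11%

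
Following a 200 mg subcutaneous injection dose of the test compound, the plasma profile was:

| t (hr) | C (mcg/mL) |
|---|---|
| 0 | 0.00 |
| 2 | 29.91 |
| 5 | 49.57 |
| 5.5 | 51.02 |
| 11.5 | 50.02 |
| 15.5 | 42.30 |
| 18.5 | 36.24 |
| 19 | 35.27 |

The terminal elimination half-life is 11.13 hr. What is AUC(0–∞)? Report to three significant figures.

AUC = 1360 mcg/mL·hr

Trapezoidal AUC_0→19:
  [0→2]: (0.00+29.91)/2 × 2 = 29.91
  [2→5]: (29.91+49.57)/2 × 3 = 119.22
  [5→5.5]: (49.57+51.02)/2 × 0.5 = 25.1475
  [5.5→11.5]: (51.02+50.02)/2 × 6 = 303.12
  [11.5→15.5]: (50.02+42.30)/2 × 4 = 184.64
  [15.5→18.5]: (42.30+36.24)/2 × 3 = 117.81
  [18.5→19]: (36.24+35.27)/2 × 0.5 = 17.8775
  Sum = 797.725 mcg/mL·hr
k_e = ln2 / t½ = 0.693147 / 11.13 = 0.0623 hr^-1
Extrapolated tail: C_last / k_e = 35.27 / 0.0623 = 566.132
AUC_0→∞ = 797.725 + 566.132 = 1363.857 mcg/mL·hr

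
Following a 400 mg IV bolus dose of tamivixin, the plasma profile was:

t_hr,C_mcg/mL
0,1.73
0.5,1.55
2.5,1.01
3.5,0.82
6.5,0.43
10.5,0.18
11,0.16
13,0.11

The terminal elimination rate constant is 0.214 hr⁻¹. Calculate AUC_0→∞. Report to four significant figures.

AUC = 8.259 mcg/mL·hr

Trapezoidal AUC_0→13:
  [0→0.5]: (1.73+1.55)/2 × 0.5 = 0.82
  [0.5→2.5]: (1.55+1.01)/2 × 2 = 2.56
  [2.5→3.5]: (1.01+0.82)/2 × 1 = 0.915
  [3.5→6.5]: (0.82+0.43)/2 × 3 = 1.875
  [6.5→10.5]: (0.43+0.18)/2 × 4 = 1.22
  [10.5→11]: (0.18+0.16)/2 × 0.5 = 0.085
  [11→13]: (0.16+0.11)/2 × 2 = 0.27
  Sum = 7.745 mcg/mL·hr
Extrapolated tail: C_last / k_e = 0.11 / 0.214 = 0.514
AUC_0→∞ = 7.745 + 0.514 = 8.259 mcg/mL·hr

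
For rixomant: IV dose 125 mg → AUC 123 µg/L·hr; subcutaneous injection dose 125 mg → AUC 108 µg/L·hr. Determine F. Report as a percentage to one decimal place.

F = 87.8%

F = (AUC_ev / D_ev) / (AUC_iv / D_iv)
  = (108/125) / (123/125)
  = 0.864 / 0.984 = 0.8780
  = 87.80%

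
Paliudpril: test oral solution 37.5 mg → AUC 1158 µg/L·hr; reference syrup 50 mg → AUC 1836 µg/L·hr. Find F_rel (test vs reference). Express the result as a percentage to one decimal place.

F_rel = (AUC_test/D_test) / (AUC_ref/D_ref)
      = (1158/37.5) / (1836/50)
      = 30.88 / 36.72 = 0.8410 = 84.10%

F_rel = 84.1%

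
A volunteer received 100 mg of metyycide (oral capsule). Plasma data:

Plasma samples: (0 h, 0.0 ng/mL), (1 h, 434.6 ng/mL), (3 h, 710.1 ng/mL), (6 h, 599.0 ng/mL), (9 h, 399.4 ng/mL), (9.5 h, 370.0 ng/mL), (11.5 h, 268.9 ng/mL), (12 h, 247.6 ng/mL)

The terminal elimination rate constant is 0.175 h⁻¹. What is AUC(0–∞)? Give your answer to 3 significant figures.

AUC = 7200 ng/mL·h

Trapezoidal AUC_0→12:
  [0→1]: (0.0+434.6)/2 × 1 = 217.3
  [1→3]: (434.6+710.1)/2 × 2 = 1144.7
  [3→6]: (710.1+599.0)/2 × 3 = 1963.65
  [6→9]: (599.0+399.4)/2 × 3 = 1497.6
  [9→9.5]: (399.4+370.0)/2 × 0.5 = 192.35
  [9.5→11.5]: (370.0+268.9)/2 × 2 = 638.9
  [11.5→12]: (268.9+247.6)/2 × 0.5 = 129.125
  Sum = 5783.625 ng/mL·h
Extrapolated tail: C_last / k_e = 247.6 / 0.175 = 1414.857
AUC_0→∞ = 5783.625 + 1414.857 = 7198.482 ng/mL·h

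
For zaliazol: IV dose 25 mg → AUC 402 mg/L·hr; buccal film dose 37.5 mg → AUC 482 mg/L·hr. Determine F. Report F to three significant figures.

F = 0.799

F = (AUC_ev / D_ev) / (AUC_iv / D_iv)
  = (482/37.5) / (402/25)
  = 12.8533 / 16.08 = 0.7993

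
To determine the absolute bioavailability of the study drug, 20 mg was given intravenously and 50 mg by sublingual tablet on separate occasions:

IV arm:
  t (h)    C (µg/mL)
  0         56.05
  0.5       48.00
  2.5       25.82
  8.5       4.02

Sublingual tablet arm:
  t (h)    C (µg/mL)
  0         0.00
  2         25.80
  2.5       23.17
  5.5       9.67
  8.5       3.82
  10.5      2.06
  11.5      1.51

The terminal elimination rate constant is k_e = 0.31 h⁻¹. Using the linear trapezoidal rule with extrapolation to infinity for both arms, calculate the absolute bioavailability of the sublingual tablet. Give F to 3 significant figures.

F = 0.237

Trapezoidal AUC_0→8.5 (IV):
  [0→0.5]: (56.05+48.00)/2 × 0.5 = 26.0125
  [0.5→2.5]: (48.00+25.82)/2 × 2 = 73.82
  [2.5→8.5]: (25.82+4.02)/2 × 6 = 89.52
  Sum = 189.3525 µg/mL·h
IV tail: 4.02/0.31 = 12.968; AUC_iv,0→∞ = 189.3525 + 12.968 = 202.3205 µg/mL·h
Trapezoidal AUC_0→11.5 (sublingual tablet):
  [0→2]: (0.00+25.80)/2 × 2 = 25.8
  [2→2.5]: (25.80+23.17)/2 × 0.5 = 12.2425
  [2.5→5.5]: (23.17+9.67)/2 × 3 = 49.26
  [5.5→8.5]: (9.67+3.82)/2 × 3 = 20.235
  [8.5→10.5]: (3.82+2.06)/2 × 2 = 5.88
  [10.5→11.5]: (2.06+1.51)/2 × 1 = 1.785
  Sum = 115.2025 µg/mL·h
sublingual tablet tail: 1.51/0.31 = 4.871; AUC_ev,0→∞ = 115.2025 + 4.871 = 120.0735 µg/mL·h
F = (AUC_ev/D_ev)/(AUC_iv/D_iv) = (120.0735/50)/(202.3205/20) = 2.40147/10.116025 = 0.2374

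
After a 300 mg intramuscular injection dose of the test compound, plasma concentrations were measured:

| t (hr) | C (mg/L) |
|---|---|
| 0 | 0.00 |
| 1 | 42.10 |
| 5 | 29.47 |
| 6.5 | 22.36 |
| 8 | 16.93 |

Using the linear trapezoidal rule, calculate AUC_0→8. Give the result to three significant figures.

AUC = 233 mg/L·hr

Trapezoidal AUC_0→8:
  [0→1]: (0.00+42.10)/2 × 1 = 21.05
  [1→5]: (42.10+29.47)/2 × 4 = 143.14
  [5→6.5]: (29.47+22.36)/2 × 1.5 = 38.8725
  [6.5→8]: (22.36+16.93)/2 × 1.5 = 29.4675
  Sum = 232.53 mg/L·hr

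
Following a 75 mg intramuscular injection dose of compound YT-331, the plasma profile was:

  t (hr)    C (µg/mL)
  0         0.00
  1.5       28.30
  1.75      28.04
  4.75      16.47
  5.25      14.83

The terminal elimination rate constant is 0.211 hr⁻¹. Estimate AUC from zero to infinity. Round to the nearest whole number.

Trapezoidal AUC_0→5.25:
  [0→1.5]: (0.00+28.30)/2 × 1.5 = 21.225
  [1.5→1.75]: (28.30+28.04)/2 × 0.25 = 7.0425
  [1.75→4.75]: (28.04+16.47)/2 × 3 = 66.765
  [4.75→5.25]: (16.47+14.83)/2 × 0.5 = 7.825
  Sum = 102.8575 µg/mL·hr
Extrapolated tail: C_last / k_e = 14.83 / 0.211 = 70.284
AUC_0→∞ = 102.8575 + 70.284 = 173.1415 µg/mL·hr

AUC = 173 µg/mL·hr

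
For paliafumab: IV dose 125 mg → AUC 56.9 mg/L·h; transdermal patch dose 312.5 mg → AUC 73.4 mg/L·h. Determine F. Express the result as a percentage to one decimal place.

F = (AUC_ev / D_ev) / (AUC_iv / D_iv)
  = (73.4/312.5) / (56.9/125)
  = 0.23488 / 0.4552 = 0.5160
  = 51.60%

F = 51.6%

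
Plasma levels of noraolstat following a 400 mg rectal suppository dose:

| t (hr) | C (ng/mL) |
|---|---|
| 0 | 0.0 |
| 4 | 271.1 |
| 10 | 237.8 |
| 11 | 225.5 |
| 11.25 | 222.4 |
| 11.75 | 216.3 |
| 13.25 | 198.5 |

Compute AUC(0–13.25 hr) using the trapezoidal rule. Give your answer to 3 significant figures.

AUC = 2780 ng/mL·hr

Trapezoidal AUC_0→13.25:
  [0→4]: (0.0+271.1)/2 × 4 = 542.2
  [4→10]: (271.1+237.8)/2 × 6 = 1526.7
  [10→11]: (237.8+225.5)/2 × 1 = 231.65
  [11→11.25]: (225.5+222.4)/2 × 0.25 = 55.9875
  [11.25→11.75]: (222.4+216.3)/2 × 0.5 = 109.675
  [11.75→13.25]: (216.3+198.5)/2 × 1.5 = 311.1
  Sum = 2777.3125 ng/mL·hr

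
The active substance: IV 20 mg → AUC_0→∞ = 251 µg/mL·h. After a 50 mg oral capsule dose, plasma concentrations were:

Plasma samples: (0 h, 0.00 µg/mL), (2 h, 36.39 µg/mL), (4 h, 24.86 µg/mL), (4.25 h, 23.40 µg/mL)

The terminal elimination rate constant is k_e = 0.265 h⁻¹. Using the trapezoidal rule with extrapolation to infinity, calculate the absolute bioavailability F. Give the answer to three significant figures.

F = 0.306

Trapezoidal AUC_0→4.25 (oral capsule):
  [0→2]: (0.00+36.39)/2 × 2 = 36.39
  [2→4]: (36.39+24.86)/2 × 2 = 61.25
  [4→4.25]: (24.86+23.40)/2 × 0.25 = 6.0325
  Sum = 103.6725 µg/mL·h
Tail: C_last/k_e = 23.40/0.265 = 88.302
AUC_0→∞ (oral capsule) = 103.6725 + 88.302 = 191.9745 µg/mL·h
F = (AUC_ev/D_ev)/(AUC_iv/D_iv) = (191.9745/50)/(251/20) = 3.83949/12.55 = 0.3059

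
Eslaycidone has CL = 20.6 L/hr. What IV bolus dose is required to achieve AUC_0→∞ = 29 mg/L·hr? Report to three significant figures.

Dose = 597 mg

Dose_iv = CL × AUC_0→∞
     = 20.6 × 29 = 597.4 mg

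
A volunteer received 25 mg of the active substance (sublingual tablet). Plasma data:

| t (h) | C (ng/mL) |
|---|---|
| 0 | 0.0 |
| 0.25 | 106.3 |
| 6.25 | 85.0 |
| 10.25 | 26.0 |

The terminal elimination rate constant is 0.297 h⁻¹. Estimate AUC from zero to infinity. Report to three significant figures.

AUC = 897 ng/mL·h

Trapezoidal AUC_0→10.25:
  [0→0.25]: (0.0+106.3)/2 × 0.25 = 13.2875
  [0.25→6.25]: (106.3+85.0)/2 × 6 = 573.9
  [6.25→10.25]: (85.0+26.0)/2 × 4 = 222.0
  Sum = 809.1875 ng/mL·h
Extrapolated tail: C_last / k_e = 26.0 / 0.297 = 87.542
AUC_0→∞ = 809.1875 + 87.542 = 896.7295 ng/mL·h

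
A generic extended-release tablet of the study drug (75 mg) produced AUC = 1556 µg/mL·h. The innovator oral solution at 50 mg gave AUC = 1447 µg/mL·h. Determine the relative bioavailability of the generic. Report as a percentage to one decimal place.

F_rel = 71.7%

F_rel = (AUC_test/D_test) / (AUC_ref/D_ref)
      = (1556/75) / (1447/50)
      = 20.7467 / 28.94 = 0.7169 = 71.69%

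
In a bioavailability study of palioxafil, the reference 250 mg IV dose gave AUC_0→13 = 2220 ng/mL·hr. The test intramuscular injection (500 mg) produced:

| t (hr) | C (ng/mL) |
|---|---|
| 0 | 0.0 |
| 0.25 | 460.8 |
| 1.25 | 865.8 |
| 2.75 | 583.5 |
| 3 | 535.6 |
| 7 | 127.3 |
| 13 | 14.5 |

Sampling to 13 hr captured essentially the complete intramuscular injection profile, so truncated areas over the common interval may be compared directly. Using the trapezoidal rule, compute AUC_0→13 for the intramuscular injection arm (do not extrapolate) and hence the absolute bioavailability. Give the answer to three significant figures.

F = 0.833

Trapezoidal AUC_0→13 (intramuscular injection):
  [0→0.25]: (0.0+460.8)/2 × 0.25 = 57.6
  [0.25→1.25]: (460.8+865.8)/2 × 1 = 663.3
  [1.25→2.75]: (865.8+583.5)/2 × 1.5 = 1086.975
  [2.75→3]: (583.5+535.6)/2 × 0.25 = 139.8875
  [3→7]: (535.6+127.3)/2 × 4 = 1325.8
  [7→13]: (127.3+14.5)/2 × 6 = 425.4
  Sum = 3698.9625 ng/mL·hr
F = (AUC_ev/D_ev)/(AUC_iv/D_iv) = (3698.9625/500)/(2220/250) = 7.397925/8.88 = 0.8331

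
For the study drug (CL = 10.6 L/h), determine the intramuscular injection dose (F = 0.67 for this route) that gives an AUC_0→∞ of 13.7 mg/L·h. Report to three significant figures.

Dose = 217 mg

Dose = CL × AUC_0→∞ / F
     = 10.6 × 13.7 / 0.67 = 216.746 mg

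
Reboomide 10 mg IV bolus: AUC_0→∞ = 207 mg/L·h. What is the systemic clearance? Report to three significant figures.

CL = Dose_iv / AUC_0→∞
   = 10 / 207 = 0.0483092 L/h

CL = 0.0483 L/h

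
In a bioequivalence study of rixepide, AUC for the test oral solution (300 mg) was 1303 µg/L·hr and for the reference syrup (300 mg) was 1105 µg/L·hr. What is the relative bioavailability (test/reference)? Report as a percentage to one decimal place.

F_rel = 117.9%

F_rel = (AUC_test/D_test) / (AUC_ref/D_ref)
      = (1303/300) / (1105/300)
      = 4.34333 / 3.68333 = 1.1792 = 117.92%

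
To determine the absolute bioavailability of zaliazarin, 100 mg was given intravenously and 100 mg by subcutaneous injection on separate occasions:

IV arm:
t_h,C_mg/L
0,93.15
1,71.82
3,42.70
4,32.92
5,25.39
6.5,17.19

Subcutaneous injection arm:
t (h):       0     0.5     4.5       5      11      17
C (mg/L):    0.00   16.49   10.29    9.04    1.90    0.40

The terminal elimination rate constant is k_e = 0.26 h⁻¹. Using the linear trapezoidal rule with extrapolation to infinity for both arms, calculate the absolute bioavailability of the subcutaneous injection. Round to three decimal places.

F = 0.287

Trapezoidal AUC_0→6.5 (IV):
  [0→1]: (93.15+71.82)/2 × 1 = 82.485
  [1→3]: (71.82+42.70)/2 × 2 = 114.52
  [3→4]: (42.70+32.92)/2 × 1 = 37.81
  [4→5]: (32.92+25.39)/2 × 1 = 29.155
  [5→6.5]: (25.39+17.19)/2 × 1.5 = 31.935
  Sum = 295.905 mg/L·h
IV tail: 17.19/0.26 = 66.115; AUC_iv,0→∞ = 295.905 + 66.115 = 362.02 mg/L·h
Trapezoidal AUC_0→17 (subcutaneous injection):
  [0→0.5]: (0.00+16.49)/2 × 0.5 = 4.1225
  [0.5→4.5]: (16.49+10.29)/2 × 4 = 53.56
  [4.5→5]: (10.29+9.04)/2 × 0.5 = 4.8325
  [5→11]: (9.04+1.90)/2 × 6 = 32.82
  [11→17]: (1.90+0.40)/2 × 6 = 6.9
  Sum = 102.235 mg/L·h
subcutaneous injection tail: 0.40/0.26 = 1.538; AUC_ev,0→∞ = 102.235 + 1.538 = 103.773 mg/L·h
F = (AUC_ev/D_ev)/(AUC_iv/D_iv) = (103.773/100)/(362.02/100) = 1.03773/3.6202 = 0.2866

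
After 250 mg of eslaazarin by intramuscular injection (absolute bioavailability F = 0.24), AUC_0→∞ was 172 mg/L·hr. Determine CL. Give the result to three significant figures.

CL = 0.349 L/hr

CL = F × Dose / AUC_0→∞
   = 0.24 × 250 / 172 = 0.348837 L/hr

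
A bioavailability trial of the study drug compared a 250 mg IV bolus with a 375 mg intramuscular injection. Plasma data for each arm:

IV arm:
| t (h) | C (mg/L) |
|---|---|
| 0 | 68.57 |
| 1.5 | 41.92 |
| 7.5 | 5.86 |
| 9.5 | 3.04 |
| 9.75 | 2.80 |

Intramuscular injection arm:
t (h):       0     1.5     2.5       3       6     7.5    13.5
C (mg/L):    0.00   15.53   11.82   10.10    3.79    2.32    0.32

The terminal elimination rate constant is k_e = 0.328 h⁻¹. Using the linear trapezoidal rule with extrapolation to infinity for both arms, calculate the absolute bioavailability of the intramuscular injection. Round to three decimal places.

F = 0.178

Trapezoidal AUC_0→9.75 (IV):
  [0→1.5]: (68.57+41.92)/2 × 1.5 = 82.8675
  [1.5→7.5]: (41.92+5.86)/2 × 6 = 143.34
  [7.5→9.5]: (5.86+3.04)/2 × 2 = 8.9
  [9.5→9.75]: (3.04+2.80)/2 × 0.25 = 0.73
  Sum = 235.8375 mg/L·h
IV tail: 2.80/0.328 = 8.537; AUC_iv,0→∞ = 235.8375 + 8.537 = 244.3745 mg/L·h
Trapezoidal AUC_0→13.5 (intramuscular injection):
  [0→1.5]: (0.00+15.53)/2 × 1.5 = 11.6475
  [1.5→2.5]: (15.53+11.82)/2 × 1 = 13.675
  [2.5→3]: (11.82+10.10)/2 × 0.5 = 5.48
  [3→6]: (10.10+3.79)/2 × 3 = 20.835
  [6→7.5]: (3.79+2.32)/2 × 1.5 = 4.5825
  [7.5→13.5]: (2.32+0.32)/2 × 6 = 7.92
  Sum = 64.14 mg/L·h
intramuscular injection tail: 0.32/0.328 = 0.976; AUC_ev,0→∞ = 64.14 + 0.976 = 65.116 mg/L·h
F = (AUC_ev/D_ev)/(AUC_iv/D_iv) = (65.116/375)/(244.3745/250) = 0.173643/0.977498 = 0.1776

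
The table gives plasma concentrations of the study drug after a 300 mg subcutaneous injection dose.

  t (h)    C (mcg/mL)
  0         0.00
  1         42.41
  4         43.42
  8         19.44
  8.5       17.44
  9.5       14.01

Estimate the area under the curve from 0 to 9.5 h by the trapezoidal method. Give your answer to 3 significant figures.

Trapezoidal AUC_0→9.5:
  [0→1]: (0.00+42.41)/2 × 1 = 21.205
  [1→4]: (42.41+43.42)/2 × 3 = 128.745
  [4→8]: (43.42+19.44)/2 × 4 = 125.72
  [8→8.5]: (19.44+17.44)/2 × 0.5 = 9.22
  [8.5→9.5]: (17.44+14.01)/2 × 1 = 15.725
  Sum = 300.615 mcg/mL·h

AUC = 301 mcg/mL·h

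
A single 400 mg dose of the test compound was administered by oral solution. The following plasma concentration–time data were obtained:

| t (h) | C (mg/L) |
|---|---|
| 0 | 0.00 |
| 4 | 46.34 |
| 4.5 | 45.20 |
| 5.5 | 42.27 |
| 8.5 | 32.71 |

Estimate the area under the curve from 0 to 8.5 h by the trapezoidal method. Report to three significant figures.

Trapezoidal AUC_0→8.5:
  [0→4]: (0.00+46.34)/2 × 4 = 92.68
  [4→4.5]: (46.34+45.20)/2 × 0.5 = 22.885
  [4.5→5.5]: (45.20+42.27)/2 × 1 = 43.735
  [5.5→8.5]: (42.27+32.71)/2 × 3 = 112.47
  Sum = 271.77 mg/L·h

AUC = 272 mg/L·h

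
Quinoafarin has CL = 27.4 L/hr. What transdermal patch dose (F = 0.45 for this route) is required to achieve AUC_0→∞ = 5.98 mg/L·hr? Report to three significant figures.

Dose = CL × AUC_0→∞ / F
     = 27.4 × 5.98 / 0.45 = 364.116 mg

Dose = 364 mg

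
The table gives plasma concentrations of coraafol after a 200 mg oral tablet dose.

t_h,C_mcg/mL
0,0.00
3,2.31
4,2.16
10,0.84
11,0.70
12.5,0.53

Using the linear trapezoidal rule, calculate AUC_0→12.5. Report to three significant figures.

Trapezoidal AUC_0→12.5:
  [0→3]: (0.00+2.31)/2 × 3 = 3.465
  [3→4]: (2.31+2.16)/2 × 1 = 2.235
  [4→10]: (2.16+0.84)/2 × 6 = 9.0
  [10→11]: (0.84+0.70)/2 × 1 = 0.77
  [11→12.5]: (0.70+0.53)/2 × 1.5 = 0.9225
  Sum = 16.3925 mcg/mL·h

AUC = 16.4 mcg/mL·h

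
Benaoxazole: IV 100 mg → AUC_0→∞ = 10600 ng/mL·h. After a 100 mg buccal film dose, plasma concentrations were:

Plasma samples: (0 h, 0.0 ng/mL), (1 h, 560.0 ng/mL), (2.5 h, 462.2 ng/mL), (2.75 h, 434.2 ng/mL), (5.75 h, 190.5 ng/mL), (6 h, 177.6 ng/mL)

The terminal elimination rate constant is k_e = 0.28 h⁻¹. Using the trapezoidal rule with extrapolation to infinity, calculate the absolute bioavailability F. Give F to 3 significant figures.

Trapezoidal AUC_0→6 (buccal film):
  [0→1]: (0.0+560.0)/2 × 1 = 280.0
  [1→2.5]: (560.0+462.2)/2 × 1.5 = 766.65
  [2.5→2.75]: (462.2+434.2)/2 × 0.25 = 112.05
  [2.75→5.75]: (434.2+190.5)/2 × 3 = 937.05
  [5.75→6]: (190.5+177.6)/2 × 0.25 = 46.0125
  Sum = 2141.7625 ng/mL·h
Tail: C_last/k_e = 177.6/0.28 = 634.286
AUC_0→∞ (buccal film) = 2141.7625 + 634.286 = 2776.0485 ng/mL·h
F = (AUC_ev/D_ev)/(AUC_iv/D_iv) = (2776.0485/100)/(10600/100) = 27.760485/106 = 0.2619

F = 0.262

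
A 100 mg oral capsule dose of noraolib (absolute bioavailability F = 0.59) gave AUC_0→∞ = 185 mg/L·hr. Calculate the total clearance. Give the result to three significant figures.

CL = 0.319 L/hr

CL = F × Dose / AUC_0→∞
   = 0.59 × 100 / 185 = 0.318919 L/hr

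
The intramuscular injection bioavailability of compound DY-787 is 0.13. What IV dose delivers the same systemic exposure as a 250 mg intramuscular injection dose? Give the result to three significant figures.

Systemic exposure from an extravascular dose = F × D_ev, so the equivalent IV dose is F × D_ev.
D_iv = F × D_ev = 0.13 × 250 = 32.5 mg

D_iv = 32.5 mg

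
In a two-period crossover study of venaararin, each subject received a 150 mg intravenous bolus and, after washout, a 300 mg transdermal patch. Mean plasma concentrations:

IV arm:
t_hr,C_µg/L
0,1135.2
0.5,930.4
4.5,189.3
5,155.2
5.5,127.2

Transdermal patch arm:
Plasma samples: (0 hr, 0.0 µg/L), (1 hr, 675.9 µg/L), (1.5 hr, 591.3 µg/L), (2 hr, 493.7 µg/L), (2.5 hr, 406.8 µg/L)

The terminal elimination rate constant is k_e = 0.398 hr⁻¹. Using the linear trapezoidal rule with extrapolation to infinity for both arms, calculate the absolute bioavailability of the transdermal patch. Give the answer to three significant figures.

F = 0.336

Trapezoidal AUC_0→5.5 (IV):
  [0→0.5]: (1135.2+930.4)/2 × 0.5 = 516.4
  [0.5→4.5]: (930.4+189.3)/2 × 4 = 2239.4
  [4.5→5]: (189.3+155.2)/2 × 0.5 = 86.125
  [5→5.5]: (155.2+127.2)/2 × 0.5 = 70.6
  Sum = 2912.525 µg/L·hr
IV tail: 127.2/0.398 = 319.598; AUC_iv,0→∞ = 2912.525 + 319.598 = 3232.123 µg/L·hr
Trapezoidal AUC_0→2.5 (transdermal patch):
  [0→1]: (0.0+675.9)/2 × 1 = 337.95
  [1→1.5]: (675.9+591.3)/2 × 0.5 = 316.8
  [1.5→2]: (591.3+493.7)/2 × 0.5 = 271.25
  [2→2.5]: (493.7+406.8)/2 × 0.5 = 225.125
  Sum = 1151.125 µg/L·hr
transdermal patch tail: 406.8/0.398 = 1022.111; AUC_ev,0→∞ = 1151.125 + 1022.111 = 2173.236 µg/L·hr
F = (AUC_ev/D_ev)/(AUC_iv/D_iv) = (2173.236/300)/(3232.123/150) = 7.24412/21.5475 = 0.3362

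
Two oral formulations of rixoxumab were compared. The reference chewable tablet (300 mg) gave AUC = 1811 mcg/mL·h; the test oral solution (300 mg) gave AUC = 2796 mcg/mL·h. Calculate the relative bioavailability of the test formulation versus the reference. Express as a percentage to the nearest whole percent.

F_rel = 154%

F_rel = (AUC_test/D_test) / (AUC_ref/D_ref)
      = (2796/300) / (1811/300)
      = 9.32 / 6.03667 = 1.5439 = 154.39%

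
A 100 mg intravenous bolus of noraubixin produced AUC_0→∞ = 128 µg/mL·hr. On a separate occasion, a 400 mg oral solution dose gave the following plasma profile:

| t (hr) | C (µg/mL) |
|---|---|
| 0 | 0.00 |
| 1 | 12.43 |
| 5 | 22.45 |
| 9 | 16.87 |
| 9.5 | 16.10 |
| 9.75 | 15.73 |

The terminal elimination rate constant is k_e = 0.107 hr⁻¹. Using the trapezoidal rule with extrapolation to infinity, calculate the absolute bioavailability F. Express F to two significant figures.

Trapezoidal AUC_0→9.75 (oral solution):
  [0→1]: (0.00+12.43)/2 × 1 = 6.215
  [1→5]: (12.43+22.45)/2 × 4 = 69.76
  [5→9]: (22.45+16.87)/2 × 4 = 78.64
  [9→9.5]: (16.87+16.10)/2 × 0.5 = 8.2425
  [9.5→9.75]: (16.10+15.73)/2 × 0.25 = 3.97875
  Sum = 166.83625 µg/mL·hr
Tail: C_last/k_e = 15.73/0.107 = 147.009
AUC_0→∞ (oral solution) = 166.83625 + 147.009 = 313.84525 µg/mL·hr
F = (AUC_ev/D_ev)/(AUC_iv/D_iv) = (313.84525/400)/(128/100) = 0.784613/1.28 = 0.6130

F = 0.61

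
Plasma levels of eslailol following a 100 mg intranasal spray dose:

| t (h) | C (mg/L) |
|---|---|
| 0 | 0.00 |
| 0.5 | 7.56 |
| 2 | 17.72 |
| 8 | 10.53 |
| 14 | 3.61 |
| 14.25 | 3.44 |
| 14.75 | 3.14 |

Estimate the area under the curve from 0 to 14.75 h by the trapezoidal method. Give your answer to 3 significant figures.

Trapezoidal AUC_0→14.75:
  [0→0.5]: (0.00+7.56)/2 × 0.5 = 1.89
  [0.5→2]: (7.56+17.72)/2 × 1.5 = 18.96
  [2→8]: (17.72+10.53)/2 × 6 = 84.75
  [8→14]: (10.53+3.61)/2 × 6 = 42.42
  [14→14.25]: (3.61+3.44)/2 × 0.25 = 0.88125
  [14.25→14.75]: (3.44+3.14)/2 × 0.5 = 1.645
  Sum = 150.54625 mg/L·h

AUC = 151 mg/L·h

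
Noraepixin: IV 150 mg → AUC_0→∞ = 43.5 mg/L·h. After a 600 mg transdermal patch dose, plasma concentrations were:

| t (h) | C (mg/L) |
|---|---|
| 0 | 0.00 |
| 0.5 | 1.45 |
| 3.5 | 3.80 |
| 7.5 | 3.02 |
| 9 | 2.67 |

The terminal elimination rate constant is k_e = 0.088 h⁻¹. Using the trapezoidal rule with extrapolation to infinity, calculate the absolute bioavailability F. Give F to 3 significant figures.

F = 0.325

Trapezoidal AUC_0→9 (transdermal patch):
  [0→0.5]: (0.00+1.45)/2 × 0.5 = 0.3625
  [0.5→3.5]: (1.45+3.80)/2 × 3 = 7.875
  [3.5→7.5]: (3.80+3.02)/2 × 4 = 13.64
  [7.5→9]: (3.02+2.67)/2 × 1.5 = 4.2675
  Sum = 26.145 mg/L·h
Tail: C_last/k_e = 2.67/0.088 = 30.341
AUC_0→∞ (transdermal patch) = 26.145 + 30.341 = 56.486 mg/L·h
F = (AUC_ev/D_ev)/(AUC_iv/D_iv) = (56.486/600)/(43.5/150) = 0.0941433/0.29 = 0.3246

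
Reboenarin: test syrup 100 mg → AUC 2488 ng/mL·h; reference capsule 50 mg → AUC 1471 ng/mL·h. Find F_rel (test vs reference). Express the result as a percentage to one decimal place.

F_rel = 84.6%

F_rel = (AUC_test/D_test) / (AUC_ref/D_ref)
      = (2488/100) / (1471/50)
      = 24.88 / 29.42 = 0.8457 = 84.57%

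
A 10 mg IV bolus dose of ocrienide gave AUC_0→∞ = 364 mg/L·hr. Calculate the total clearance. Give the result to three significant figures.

CL = Dose_iv / AUC_0→∞
   = 10 / 364 = 0.0274725 L/hr

CL = 0.0275 L/hr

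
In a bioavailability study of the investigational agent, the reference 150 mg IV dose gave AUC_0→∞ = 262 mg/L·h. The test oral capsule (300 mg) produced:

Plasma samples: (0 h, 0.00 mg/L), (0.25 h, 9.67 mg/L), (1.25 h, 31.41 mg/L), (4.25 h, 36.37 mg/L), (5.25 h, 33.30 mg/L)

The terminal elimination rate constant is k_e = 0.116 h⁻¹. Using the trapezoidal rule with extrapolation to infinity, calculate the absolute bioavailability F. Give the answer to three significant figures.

F = 0.850

Trapezoidal AUC_0→5.25 (oral capsule):
  [0→0.25]: (0.00+9.67)/2 × 0.25 = 1.20875
  [0.25→1.25]: (9.67+31.41)/2 × 1 = 20.54
  [1.25→4.25]: (31.41+36.37)/2 × 3 = 101.67
  [4.25→5.25]: (36.37+33.30)/2 × 1 = 34.835
  Sum = 158.25375 mg/L·h
Tail: C_last/k_e = 33.30/0.116 = 287.069
AUC_0→∞ (oral capsule) = 158.25375 + 287.069 = 445.32275 mg/L·h
F = (AUC_ev/D_ev)/(AUC_iv/D_iv) = (445.32275/300)/(262/150) = 1.48441/1.74667 = 0.8499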